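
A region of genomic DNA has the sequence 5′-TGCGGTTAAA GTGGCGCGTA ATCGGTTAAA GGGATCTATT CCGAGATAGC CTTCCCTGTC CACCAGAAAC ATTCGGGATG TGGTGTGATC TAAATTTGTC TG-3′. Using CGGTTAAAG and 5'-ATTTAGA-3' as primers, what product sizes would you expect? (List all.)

The forward primer CGGTTAAAG matches the top strand at positions 3–11, 23–31.
The reverse primer's reverse complement is TCTAAAT, matching at positions 89–95.
Each forward site pairs with the reverse site to give a product ending at position 95: sizes 93, 73 bp.

93 bp, 73 bp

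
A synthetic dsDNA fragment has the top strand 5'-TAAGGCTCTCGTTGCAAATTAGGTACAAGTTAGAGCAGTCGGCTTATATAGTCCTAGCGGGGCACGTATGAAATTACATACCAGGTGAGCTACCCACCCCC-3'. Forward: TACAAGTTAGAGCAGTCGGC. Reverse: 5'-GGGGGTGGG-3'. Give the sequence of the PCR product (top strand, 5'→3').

5'-TACAAGTTAGAGCAGTCGGCTTATATAGTCCTAGCGGGGCACGTATGAAATTACATACCAGGTGAGCTACCCACCCCC-3'

Scanning the template, TACAAGTTAGAGCAGTCGGC occurs at positions 24–43; this primer anneals to the bottom strand there with its 3' end pointing downstream.
Taking the reverse complement of GGGGGTGGG gives CCCACCCCC, found at positions 93–101 on the template; the primer anneals here to the top strand with its 3' end pointing upstream.
The product is the template from position 24 through 101 (78 bp).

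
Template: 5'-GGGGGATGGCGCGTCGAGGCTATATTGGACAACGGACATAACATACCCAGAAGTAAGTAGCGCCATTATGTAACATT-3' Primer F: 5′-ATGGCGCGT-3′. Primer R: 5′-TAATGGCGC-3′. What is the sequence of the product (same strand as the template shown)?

5'-ATGGCGCGTCGAGGCTATATTGGACAACGGACATAACATACCCAGAAGTAAGTAGCGCCATTA-3'

The forward primer matches the template at positions 6–14.
Reverse complement of the reverse primer: GCGCCATTA. This occurs on the top strand at positions 60–68.
The product is the template from position 6 through 68 (63 bp).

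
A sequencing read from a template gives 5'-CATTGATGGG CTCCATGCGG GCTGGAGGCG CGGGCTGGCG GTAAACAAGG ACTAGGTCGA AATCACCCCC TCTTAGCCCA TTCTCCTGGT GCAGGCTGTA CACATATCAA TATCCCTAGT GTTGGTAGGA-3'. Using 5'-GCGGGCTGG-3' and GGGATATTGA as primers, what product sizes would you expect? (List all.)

The forward primer GCGGGCTGG matches the top strand at positions 17–25, 30–38.
The reverse primer's reverse complement is TCAATATCCC, matching at positions 107–116.
Each forward site pairs with the reverse site to give a product ending at position 116: sizes 100, 87 bp.

100 bp, 87 bp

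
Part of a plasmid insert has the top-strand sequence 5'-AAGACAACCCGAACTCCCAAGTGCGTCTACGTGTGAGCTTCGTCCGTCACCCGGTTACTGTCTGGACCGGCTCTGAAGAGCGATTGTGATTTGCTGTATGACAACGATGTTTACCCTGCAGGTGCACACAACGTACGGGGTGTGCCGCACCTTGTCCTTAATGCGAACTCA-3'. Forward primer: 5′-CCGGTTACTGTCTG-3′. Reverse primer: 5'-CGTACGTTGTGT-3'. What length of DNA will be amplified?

87 bp

The forward primer matches the template at positions 51–64.
Reverse complement of the reverse primer: ACACAACGTACG. This occurs on the top strand at positions 126–137.
The product runs from position 51 to position 137, so its length is 137 − 51 + 1 = 87 bp.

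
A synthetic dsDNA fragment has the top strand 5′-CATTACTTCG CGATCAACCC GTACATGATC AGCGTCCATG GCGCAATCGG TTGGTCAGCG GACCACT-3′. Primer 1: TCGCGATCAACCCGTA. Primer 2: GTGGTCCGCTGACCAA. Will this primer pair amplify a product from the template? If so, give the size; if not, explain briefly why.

Primer 1 (TCGCGATCAACCCGTA) matches the top strand at positions 8–23; it acts as a forward primer.
Primer 2's reverse complement is TTGGTCAGCGGACCAC, matching the top strand at positions 51–66; it acts as a reverse primer.
The 3' ends face each other across positions 8–66, giving a 59 bp product.

Yes — a 59 bp product.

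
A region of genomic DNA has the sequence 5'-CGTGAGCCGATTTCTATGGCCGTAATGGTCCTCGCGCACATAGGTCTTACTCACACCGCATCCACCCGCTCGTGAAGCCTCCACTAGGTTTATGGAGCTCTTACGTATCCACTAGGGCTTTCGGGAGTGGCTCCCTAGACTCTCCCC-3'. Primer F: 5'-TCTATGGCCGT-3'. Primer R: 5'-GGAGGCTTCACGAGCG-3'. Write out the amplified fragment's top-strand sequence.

5'-TCTATGGCCGTAATGGTCCTCGCGCACATAGGTCTTACTCACACCGCATCCACCCGCTCGTGAAGCCTCC-3'

Scanning the template, TCTATGGCCGT occurs at positions 13–23; this primer anneals to the bottom strand there with its 3' end pointing downstream.
Taking the reverse complement of GGAGGCTTCACGAGCG gives CGCTCGTGAAGCCTCC, found at positions 67–82 on the template; the primer anneals here to the top strand with its 3' end pointing upstream.
The product is the template from position 13 through 82 (70 bp).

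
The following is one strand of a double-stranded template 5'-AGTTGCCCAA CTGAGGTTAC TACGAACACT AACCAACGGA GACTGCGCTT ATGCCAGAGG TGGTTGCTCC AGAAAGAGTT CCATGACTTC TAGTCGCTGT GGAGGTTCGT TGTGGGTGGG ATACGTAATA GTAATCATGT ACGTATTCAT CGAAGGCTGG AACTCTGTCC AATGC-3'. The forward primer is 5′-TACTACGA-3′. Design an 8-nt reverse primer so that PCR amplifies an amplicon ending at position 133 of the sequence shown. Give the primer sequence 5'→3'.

5'-TACTATTA-3'

The forward primer binds at positions 18–25; the product's 3' end on the top strand is position 133.
The reverse primer anneals to the top strand over positions 126–133, i.e. to TAATAGTA.
Its sequence written 5'→3' is the reverse complement: TACTATTA.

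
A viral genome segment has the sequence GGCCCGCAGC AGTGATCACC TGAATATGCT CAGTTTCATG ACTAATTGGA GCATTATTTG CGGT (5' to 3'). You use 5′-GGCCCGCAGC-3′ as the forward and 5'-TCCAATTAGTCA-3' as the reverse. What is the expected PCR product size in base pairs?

Forward primer GGCCCGCAGC is found on the top strand at positions 1–10.
Taking the reverse complement of TCCAATTAGTCA gives TGACTAATTGGA, found at positions 39–50 on the template; the primer anneals here to the top strand with its 3' end pointing upstream.
Amplicon spans positions 1–50: 50 bp.

50 bp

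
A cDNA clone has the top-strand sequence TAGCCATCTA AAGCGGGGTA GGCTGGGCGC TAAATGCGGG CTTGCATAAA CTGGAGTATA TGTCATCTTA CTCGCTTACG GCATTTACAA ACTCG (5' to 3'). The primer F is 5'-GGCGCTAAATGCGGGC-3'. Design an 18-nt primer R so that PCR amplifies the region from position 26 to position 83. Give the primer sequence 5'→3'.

5'-TGCCGTAAGCGAGTAAGA-3'

The product's 3' end on the top strand is position 83.
The reverse primer anneals to the top strand over positions 66–83, i.e. to TCTTACTCGCTTACGGCA.
Its sequence written 5'→3' is the reverse complement: TGCCGTAAGCGAGTAAGA.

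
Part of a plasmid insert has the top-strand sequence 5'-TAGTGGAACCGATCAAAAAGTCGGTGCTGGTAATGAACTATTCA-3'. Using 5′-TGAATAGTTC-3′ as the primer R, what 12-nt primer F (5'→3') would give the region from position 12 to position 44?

5'-ATCAAAAAGTCG-3'

The reverse primer's reverse complement GAACTATTCA matches the template at positions 35–44; the product starts at position 12.
The forward primer is identical to the top strand over positions 12–23: ATCAAAAAGTCG.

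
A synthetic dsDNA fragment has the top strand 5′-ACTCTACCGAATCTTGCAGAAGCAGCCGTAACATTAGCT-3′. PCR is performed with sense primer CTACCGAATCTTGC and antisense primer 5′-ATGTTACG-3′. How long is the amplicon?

31 bp

Forward primer CTACCGAATCTTGC is found on the top strand at positions 4–17.
Taking the reverse complement of ATGTTACG gives CGTAACAT, found at positions 27–34 on the template; the primer anneals here to the top strand with its 3' end pointing upstream.
Product length = (reverse-primer end) − (forward-primer start) + 1 = 34 − 4 + 1 = 31 bp.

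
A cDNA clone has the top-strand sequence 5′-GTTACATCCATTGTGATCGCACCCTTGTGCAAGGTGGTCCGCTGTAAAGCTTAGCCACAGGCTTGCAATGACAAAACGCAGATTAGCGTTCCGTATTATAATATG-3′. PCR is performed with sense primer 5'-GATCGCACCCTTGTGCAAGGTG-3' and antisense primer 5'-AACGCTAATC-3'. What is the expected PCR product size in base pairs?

76 bp

The forward primer matches the template at positions 15–36.
Taking the reverse complement of AACGCTAATC gives GATTAGCGTT, found at positions 81–90 on the template; the primer anneals here to the top strand with its 3' end pointing upstream.
The product runs from position 15 to position 90, so its length is 90 − 15 + 1 = 76 bp.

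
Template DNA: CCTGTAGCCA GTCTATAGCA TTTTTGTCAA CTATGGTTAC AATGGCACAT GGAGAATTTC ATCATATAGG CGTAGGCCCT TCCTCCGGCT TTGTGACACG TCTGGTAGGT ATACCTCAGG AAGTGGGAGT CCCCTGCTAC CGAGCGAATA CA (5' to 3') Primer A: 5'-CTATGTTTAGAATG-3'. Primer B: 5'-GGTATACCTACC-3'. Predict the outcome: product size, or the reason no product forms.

Primer A (CTATGTTTAGAATG) does not match the top strand, and its reverse complement CATTCTAAACATAG does not match either.
With no annealing site for primer A, no amplification occurs.

No product — primer A has no binding site in the template.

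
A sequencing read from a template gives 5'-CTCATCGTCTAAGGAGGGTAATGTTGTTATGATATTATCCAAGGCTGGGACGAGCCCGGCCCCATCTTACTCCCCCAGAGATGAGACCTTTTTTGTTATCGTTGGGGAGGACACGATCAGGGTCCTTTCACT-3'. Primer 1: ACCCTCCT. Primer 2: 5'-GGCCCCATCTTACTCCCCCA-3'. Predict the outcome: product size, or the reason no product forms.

Primer 1 (ACCCTCCT) has reverse complement AGGAGGGT, which matches the top strand at positions 12–19; primer 1 anneals to the top strand there with its 3' end pointing upstream toward position 12.
Primer 2 (GGCCCCATCTTACTCCCCCA) matches the top strand directly at positions 58–77; it anneals to the bottom strand with its 3' end pointing downstream toward position 77.
The 3' ends diverge (primer 1 extends toward position 1, primer 2 toward position 132), so the primers never converge on a shared product.

No product — the primers' 3' ends point away from each other.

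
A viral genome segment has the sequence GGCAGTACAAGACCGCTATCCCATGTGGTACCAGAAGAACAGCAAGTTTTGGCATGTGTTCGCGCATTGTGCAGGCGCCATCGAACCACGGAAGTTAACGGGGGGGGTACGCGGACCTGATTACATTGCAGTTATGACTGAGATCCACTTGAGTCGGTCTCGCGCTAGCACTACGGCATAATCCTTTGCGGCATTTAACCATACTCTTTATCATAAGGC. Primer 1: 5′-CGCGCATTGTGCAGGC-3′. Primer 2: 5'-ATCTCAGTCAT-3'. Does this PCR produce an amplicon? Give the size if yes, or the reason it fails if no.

Yes — an 84 bp product.

Primer 1 (CGCGCATTGTGCAGGC) matches the top strand at positions 61–76; it acts as a forward primer.
Primer 2's reverse complement is ATGACTGAGAT, matching the top strand at positions 134–144; it acts as a reverse primer.
The 3' ends face each other across positions 61–144, giving an 84 bp product.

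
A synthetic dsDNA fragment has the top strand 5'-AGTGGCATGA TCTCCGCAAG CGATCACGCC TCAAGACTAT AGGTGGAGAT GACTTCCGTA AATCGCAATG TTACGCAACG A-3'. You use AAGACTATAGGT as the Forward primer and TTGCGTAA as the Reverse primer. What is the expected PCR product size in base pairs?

The forward primer matches the template at positions 33–44.
The reverse primer's reverse complement is TTACGCAA, which matches the template at positions 71–78.
The product runs from position 33 to position 78, so its length is 78 − 33 + 1 = 46 bp.

46 bp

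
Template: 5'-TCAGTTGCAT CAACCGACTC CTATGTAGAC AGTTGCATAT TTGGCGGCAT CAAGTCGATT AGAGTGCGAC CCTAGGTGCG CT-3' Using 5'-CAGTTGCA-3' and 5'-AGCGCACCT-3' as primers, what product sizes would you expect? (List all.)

81 bp, 53 bp

The forward primer CAGTTGCA matches the top strand at positions 2–9, 30–37.
The reverse primer's reverse complement is AGGTGCGCT, matching at positions 74–82.
Each forward site pairs with the reverse site to give a product ending at position 82: sizes 81, 53 bp.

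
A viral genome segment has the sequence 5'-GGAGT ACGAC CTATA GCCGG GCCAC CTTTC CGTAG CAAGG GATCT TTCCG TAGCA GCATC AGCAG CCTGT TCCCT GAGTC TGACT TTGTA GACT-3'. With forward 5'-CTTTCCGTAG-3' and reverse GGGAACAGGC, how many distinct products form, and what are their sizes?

Two products: 49 bp, 31 bp

The forward primer CTTTCCGTAG matches the top strand at positions 26–35, 44–53.
The reverse primer's reverse complement is GCCTGTTCCC, matching at positions 65–74.
Each forward site pairs with the reverse site to give a product ending at position 74: sizes 49, 31 bp.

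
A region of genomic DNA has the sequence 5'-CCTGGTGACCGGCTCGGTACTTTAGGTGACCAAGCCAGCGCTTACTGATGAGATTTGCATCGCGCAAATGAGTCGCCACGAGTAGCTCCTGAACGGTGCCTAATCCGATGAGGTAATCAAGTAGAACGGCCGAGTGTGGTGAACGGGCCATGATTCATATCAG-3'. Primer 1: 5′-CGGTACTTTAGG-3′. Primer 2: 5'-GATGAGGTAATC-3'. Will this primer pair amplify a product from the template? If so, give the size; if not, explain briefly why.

Primer 1 (CGGTACTTTAGG) matches the top strand at positions 15–26 (3' end points downstream).
Primer 2 (GATGAGGTAATC) also matches the top strand directly, at positions 107–118 — its reverse complement GATTACCTCATC is not present.
Both primers anneal to the bottom strand with 3' ends pointing the same way, so neither can prime synthesis back toward the other.

No product — both primers anneal to the same strand and extend in the same direction.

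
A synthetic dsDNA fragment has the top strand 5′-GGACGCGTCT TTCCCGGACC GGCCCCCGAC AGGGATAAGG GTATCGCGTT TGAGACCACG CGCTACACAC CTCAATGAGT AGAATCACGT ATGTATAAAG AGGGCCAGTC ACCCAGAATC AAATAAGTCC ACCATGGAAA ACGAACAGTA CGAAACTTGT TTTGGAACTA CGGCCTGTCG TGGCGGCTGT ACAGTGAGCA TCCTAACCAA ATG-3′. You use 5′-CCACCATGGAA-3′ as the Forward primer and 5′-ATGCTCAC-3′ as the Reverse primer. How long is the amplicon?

73 bp

Scanning the template, CCACCATGGAA occurs at positions 129–139; this primer anneals to the bottom strand there with its 3' end pointing downstream.
Reverse complement of the reverse primer: GTGAGCAT. This occurs on the top strand at positions 194–201.
The product runs from position 129 to position 201, so its length is 201 − 129 + 1 = 73 bp.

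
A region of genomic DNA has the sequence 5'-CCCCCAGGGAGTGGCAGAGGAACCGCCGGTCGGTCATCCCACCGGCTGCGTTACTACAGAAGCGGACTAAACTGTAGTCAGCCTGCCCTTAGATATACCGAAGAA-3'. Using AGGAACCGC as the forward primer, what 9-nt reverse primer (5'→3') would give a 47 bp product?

5'-CGCTTCTGT-3'

The forward primer binds at positions 18–26, so a 47 bp product ends at position 18 + 47 − 1 = 64.
The reverse primer anneals to the top strand over positions 56–64, i.e. to ACAGAAGCG.
Its sequence written 5'→3' is the reverse complement: CGCTTCTGT.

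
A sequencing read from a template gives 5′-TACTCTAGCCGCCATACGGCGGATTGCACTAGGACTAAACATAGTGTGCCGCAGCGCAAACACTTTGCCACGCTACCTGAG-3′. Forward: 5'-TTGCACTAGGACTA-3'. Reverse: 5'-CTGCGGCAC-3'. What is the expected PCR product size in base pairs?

31 bp

The forward primer matches the template at positions 24–37.
Taking the reverse complement of CTGCGGCAC gives GTGCCGCAG, found at positions 46–54 on the template; the primer anneals here to the top strand with its 3' end pointing upstream.
Product length = (reverse-primer end) − (forward-primer start) + 1 = 54 − 24 + 1 = 31 bp.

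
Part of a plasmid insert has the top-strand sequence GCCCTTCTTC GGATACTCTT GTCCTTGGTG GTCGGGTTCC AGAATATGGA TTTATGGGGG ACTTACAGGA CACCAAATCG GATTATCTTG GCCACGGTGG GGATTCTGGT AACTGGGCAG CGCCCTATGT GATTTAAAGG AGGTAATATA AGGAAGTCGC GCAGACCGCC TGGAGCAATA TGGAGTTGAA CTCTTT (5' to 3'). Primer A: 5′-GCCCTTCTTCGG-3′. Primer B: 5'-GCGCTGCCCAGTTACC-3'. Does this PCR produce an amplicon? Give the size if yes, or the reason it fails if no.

Yes — a 123 bp product.

Primer A (GCCCTTCTTCGG) matches the top strand at positions 1–12; it acts as a forward primer.
Primer B's reverse complement is GGTAACTGGGCAGCGC, matching the top strand at positions 108–123; it acts as a reverse primer.
The 3' ends face each other across positions 1–123, giving a 123 bp product.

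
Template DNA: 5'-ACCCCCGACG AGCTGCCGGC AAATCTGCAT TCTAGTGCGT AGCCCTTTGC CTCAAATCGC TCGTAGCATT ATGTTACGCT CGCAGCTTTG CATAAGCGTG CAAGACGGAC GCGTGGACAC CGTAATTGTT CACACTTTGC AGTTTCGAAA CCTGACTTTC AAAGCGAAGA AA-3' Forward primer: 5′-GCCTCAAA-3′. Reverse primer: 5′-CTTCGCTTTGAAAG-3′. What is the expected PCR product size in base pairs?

The forward primer matches the template at positions 49–56.
The reverse primer's reverse complement is CTTTCAAAGCGAAG, which matches the template at positions 156–169.
The product runs from position 49 to position 169, so its length is 169 − 49 + 1 = 121 bp.

121 bp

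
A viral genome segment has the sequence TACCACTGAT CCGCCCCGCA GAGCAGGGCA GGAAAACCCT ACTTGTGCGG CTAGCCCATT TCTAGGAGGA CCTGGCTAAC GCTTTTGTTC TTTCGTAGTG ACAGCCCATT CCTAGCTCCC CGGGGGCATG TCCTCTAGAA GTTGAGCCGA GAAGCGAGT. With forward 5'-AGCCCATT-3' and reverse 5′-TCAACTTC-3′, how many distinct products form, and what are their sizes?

Two products: 93 bp, 43 bp

The forward primer AGCCCATT matches the top strand at positions 53–60, 103–110.
The reverse primer's reverse complement is GAAGTTGA, matching at positions 138–145.
Each forward site pairs with the reverse site to give a product ending at position 145: sizes 93, 43 bp.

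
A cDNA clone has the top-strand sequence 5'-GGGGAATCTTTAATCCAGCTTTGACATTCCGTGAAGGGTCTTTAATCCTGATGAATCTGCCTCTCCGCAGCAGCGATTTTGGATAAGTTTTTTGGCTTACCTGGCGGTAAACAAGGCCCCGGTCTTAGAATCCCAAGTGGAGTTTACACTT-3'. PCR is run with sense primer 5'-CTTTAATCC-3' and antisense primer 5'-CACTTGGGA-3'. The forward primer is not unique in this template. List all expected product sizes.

The forward primer CTTTAATCC matches the top strand at positions 8–16, 40–48.
The reverse primer's reverse complement is TCCCAAGTG, matching at positions 131–139.
Each forward site pairs with the reverse site to give a product ending at position 139: sizes 132, 100 bp.

132 bp, 100 bp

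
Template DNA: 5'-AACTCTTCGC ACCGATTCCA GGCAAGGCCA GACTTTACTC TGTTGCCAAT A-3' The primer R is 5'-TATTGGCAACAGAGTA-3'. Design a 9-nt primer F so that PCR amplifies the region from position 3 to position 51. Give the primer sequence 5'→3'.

The reverse primer's reverse complement TACTCTGTTGCCAATA matches the template at positions 36–51; the product starts at position 3.
The forward primer is identical to the top strand over positions 3–11: CTCTTCGCA.

5'-CTCTTCGCA-3'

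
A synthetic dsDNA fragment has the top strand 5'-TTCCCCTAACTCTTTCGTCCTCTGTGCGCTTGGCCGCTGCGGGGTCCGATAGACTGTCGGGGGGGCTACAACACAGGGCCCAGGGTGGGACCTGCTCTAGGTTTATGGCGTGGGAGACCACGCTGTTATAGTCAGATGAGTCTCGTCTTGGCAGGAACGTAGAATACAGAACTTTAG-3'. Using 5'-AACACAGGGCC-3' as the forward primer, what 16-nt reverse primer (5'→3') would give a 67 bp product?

5'-TCTGACTATAACAGCG-3'

The forward primer binds at positions 70–80, so a 67 bp product ends at position 70 + 67 − 1 = 136.
The reverse primer anneals to the top strand over positions 121–136, i.e. to CGCTGTTATAGTCAGA.
Its sequence written 5'→3' is the reverse complement: TCTGACTATAACAGCG.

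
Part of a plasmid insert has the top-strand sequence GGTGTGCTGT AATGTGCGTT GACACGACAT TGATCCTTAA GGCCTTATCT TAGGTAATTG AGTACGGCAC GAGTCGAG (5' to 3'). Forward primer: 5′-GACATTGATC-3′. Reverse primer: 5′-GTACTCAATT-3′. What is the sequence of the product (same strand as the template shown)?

Scanning the template, GACATTGATC occurs at positions 26–35; this primer anneals to the bottom strand there with its 3' end pointing downstream.
Taking the reverse complement of GTACTCAATT gives AATTGAGTAC, found at positions 56–65 on the template; the primer anneals here to the top strand with its 3' end pointing upstream.
The product is the template from position 26 through 65 (40 bp).

5'-GACATTGATCCTTAAGGCCTTATCTTAGGTAATTGAGTAC-3'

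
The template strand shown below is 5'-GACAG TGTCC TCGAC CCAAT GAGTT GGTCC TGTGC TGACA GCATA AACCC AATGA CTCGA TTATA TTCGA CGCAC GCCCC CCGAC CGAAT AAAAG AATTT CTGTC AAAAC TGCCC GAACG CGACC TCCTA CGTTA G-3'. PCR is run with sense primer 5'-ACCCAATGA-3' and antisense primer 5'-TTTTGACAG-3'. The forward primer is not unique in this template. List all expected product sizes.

The forward primer ACCCAATGA matches the top strand at positions 14–22, 47–55.
The reverse primer's reverse complement is CTGTCAAAA, matching at positions 101–109.
Each forward site pairs with the reverse site to give a product ending at position 109: sizes 96, 63 bp.

96 bp, 63 bp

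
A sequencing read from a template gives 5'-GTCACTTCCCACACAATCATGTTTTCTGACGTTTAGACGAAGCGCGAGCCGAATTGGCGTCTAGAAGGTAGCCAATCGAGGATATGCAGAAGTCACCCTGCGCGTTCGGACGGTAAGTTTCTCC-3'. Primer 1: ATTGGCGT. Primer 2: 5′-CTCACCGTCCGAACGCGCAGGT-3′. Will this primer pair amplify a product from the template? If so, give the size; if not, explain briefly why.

Primer 2 (CTCACCGTCCGAACGCGCAGGT) does not match the top strand, and its reverse complement ACCTGCGCGTTCGGACGGTGAG does not match either.
With no annealing site for primer 2, no amplification occurs.

No product — primer 2 has no binding site in the template.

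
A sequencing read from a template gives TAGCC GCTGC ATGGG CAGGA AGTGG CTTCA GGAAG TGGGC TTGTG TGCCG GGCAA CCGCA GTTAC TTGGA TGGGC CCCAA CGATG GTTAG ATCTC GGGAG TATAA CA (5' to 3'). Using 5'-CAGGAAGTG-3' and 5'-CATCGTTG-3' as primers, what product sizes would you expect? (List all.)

The forward primer CAGGAAGTG matches the top strand at positions 16–24, 29–37.
The reverse primer's reverse complement is CAACGATG, matching at positions 78–85.
Each forward site pairs with the reverse site to give a product ending at position 85: sizes 70, 57 bp.

70 bp, 57 bp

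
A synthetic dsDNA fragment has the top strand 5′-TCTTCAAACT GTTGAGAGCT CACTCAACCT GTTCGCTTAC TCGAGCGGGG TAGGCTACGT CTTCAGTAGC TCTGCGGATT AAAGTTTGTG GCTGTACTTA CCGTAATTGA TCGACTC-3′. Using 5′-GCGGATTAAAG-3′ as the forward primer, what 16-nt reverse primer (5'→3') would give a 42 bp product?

5'-GTCGATCAATTACGGT-3'

The forward primer binds at positions 74–84, so a 42 bp product ends at position 74 + 42 − 1 = 115.
The reverse primer anneals to the top strand over positions 100–115, i.e. to ACCGTAATTGATCGAC.
Its sequence written 5'→3' is the reverse complement: GTCGATCAATTACGGT.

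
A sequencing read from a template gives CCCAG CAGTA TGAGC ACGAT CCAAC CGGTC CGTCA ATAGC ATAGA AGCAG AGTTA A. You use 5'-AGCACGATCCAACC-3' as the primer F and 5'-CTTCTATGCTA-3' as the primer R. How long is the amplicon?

Scanning the template, AGCACGATCCAACC occurs at positions 13–26; this primer anneals to the bottom strand there with its 3' end pointing downstream.
Reverse complement of the reverse primer: TAGCATAGAAG. This occurs on the top strand at positions 37–47.
Amplicon spans positions 13–47: 35 bp.

35 bp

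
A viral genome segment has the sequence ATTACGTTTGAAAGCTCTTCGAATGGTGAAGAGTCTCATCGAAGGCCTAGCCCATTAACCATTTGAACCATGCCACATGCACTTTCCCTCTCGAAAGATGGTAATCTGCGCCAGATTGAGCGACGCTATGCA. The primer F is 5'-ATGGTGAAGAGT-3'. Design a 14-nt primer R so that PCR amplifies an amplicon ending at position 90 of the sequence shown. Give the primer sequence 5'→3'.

The forward primer binds at positions 23–34; the product's 3' end on the top strand is position 90.
The reverse primer anneals to the top strand over positions 77–90, i.e. to ATGCACTTTCCCTC.
Its sequence written 5'→3' is the reverse complement: GAGGGAAAGTGCAT.

5'-GAGGGAAAGTGCAT-3'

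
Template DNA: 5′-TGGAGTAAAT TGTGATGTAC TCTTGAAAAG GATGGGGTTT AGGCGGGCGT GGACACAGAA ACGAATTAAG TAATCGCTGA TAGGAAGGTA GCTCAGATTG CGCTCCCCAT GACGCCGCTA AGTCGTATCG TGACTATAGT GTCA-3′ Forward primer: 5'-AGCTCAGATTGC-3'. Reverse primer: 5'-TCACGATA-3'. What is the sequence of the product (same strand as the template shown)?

Forward primer AGCTCAGATTGC is found on the top strand at positions 90–101.
Reverse complement of the reverse primer: TATCGTGA. This occurs on the top strand at positions 126–133.
The product is the template from position 90 through 133 (44 bp).

5'-AGCTCAGATTGCGCTCCCCATGACGCCGCTAAGTCGTATCGTGA-3'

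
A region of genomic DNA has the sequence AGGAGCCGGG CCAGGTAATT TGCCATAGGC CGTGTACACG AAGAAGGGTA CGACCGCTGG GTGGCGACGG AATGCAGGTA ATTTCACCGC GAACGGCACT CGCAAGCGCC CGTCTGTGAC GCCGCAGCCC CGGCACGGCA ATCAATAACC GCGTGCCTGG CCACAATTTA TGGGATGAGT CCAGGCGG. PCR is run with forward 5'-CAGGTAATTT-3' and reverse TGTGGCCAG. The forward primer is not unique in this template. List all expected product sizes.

154 bp, 91 bp

The forward primer CAGGTAATTT matches the top strand at positions 12–21, 75–84.
The reverse primer's reverse complement is CTGGCCACA, matching at positions 157–165.
Each forward site pairs with the reverse site to give a product ending at position 165: sizes 154, 91 bp.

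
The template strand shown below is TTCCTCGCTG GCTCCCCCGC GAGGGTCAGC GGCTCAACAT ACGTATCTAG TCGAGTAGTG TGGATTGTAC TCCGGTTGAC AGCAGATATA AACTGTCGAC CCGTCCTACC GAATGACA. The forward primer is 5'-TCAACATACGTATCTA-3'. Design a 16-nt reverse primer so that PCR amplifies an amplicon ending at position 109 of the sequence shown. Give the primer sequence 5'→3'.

5'-GTAGGACGGGTCGACA-3'

The forward primer binds at positions 34–49; the product's 3' end on the top strand is position 109.
The reverse primer anneals to the top strand over positions 94–109, i.e. to TGTCGACCCGTCCTAC.
Its sequence written 5'→3' is the reverse complement: GTAGGACGGGTCGACA.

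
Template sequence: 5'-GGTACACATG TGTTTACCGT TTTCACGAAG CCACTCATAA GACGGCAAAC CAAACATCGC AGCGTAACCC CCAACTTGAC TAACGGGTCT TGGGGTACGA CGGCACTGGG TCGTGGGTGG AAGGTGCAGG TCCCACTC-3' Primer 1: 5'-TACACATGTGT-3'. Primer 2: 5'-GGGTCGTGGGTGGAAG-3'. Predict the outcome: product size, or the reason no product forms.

Primer 1 (TACACATGTGT) matches the top strand at positions 3–13 (3' end points downstream).
Primer 2 (GGGTCGTGGGTGGAAG) also matches the top strand directly, at positions 108–123 — its reverse complement CTTCCACCCACGACCC is not present.
Both primers anneal to the bottom strand with 3' ends pointing the same way, so neither can prime synthesis back toward the other.

No product — both primers anneal to the same strand and extend in the same direction.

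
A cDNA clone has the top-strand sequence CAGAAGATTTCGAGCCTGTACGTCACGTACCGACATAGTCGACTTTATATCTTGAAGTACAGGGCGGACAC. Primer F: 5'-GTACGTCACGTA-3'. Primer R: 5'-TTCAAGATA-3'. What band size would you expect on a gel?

Scanning the template, GTACGTCACGTA occurs at positions 18–29; this primer anneals to the bottom strand there with its 3' end pointing downstream.
Taking the reverse complement of TTCAAGATA gives TATCTTGAA, found at positions 48–56 on the template; the primer anneals here to the top strand with its 3' end pointing upstream.
Product length = (reverse-primer end) − (forward-primer start) + 1 = 56 − 18 + 1 = 39 bp.

39 bp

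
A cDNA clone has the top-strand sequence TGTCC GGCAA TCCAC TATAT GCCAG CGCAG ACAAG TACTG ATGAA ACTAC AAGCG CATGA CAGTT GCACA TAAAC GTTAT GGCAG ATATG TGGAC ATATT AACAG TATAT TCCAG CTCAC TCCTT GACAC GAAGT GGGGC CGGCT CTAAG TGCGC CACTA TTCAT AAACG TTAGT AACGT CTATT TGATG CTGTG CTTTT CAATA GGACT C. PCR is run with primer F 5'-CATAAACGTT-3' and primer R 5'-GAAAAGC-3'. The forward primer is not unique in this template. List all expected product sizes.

The forward primer CATAAACGTT matches the top strand at positions 69–78, 163–172.
The reverse primer's reverse complement is GCTTTTC, matching at positions 195–201.
Each forward site pairs with the reverse site to give a product ending at position 201: sizes 133, 39 bp.

133 bp, 39 bp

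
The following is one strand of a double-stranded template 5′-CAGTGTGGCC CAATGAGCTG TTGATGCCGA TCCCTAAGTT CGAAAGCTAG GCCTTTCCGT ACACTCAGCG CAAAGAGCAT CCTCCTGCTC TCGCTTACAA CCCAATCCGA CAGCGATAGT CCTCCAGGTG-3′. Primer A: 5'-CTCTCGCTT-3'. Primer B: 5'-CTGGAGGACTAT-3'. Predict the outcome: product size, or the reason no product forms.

Primer A (CTCTCGCTT) matches the top strand at positions 88–96; it acts as a forward primer.
Primer B's reverse complement is ATAGTCCTCCAG, matching the top strand at positions 116–127; it acts as a reverse primer.
The 3' ends face each other across positions 88–127, giving a 40 bp product.

Yes — a 40 bp product.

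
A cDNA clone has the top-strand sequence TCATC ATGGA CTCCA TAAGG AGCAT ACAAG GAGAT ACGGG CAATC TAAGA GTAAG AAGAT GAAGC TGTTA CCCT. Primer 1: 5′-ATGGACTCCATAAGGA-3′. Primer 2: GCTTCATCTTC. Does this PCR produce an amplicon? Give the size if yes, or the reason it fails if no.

Primer 1 (ATGGACTCCATAAGGA) matches the top strand at positions 6–21; it acts as a forward primer.
Primer 2's reverse complement is GAAGATGAAGC, matching the top strand at positions 55–65; it acts as a reverse primer.
The 3' ends face each other across positions 6–65, giving a 60 bp product.

Yes — a 60 bp product.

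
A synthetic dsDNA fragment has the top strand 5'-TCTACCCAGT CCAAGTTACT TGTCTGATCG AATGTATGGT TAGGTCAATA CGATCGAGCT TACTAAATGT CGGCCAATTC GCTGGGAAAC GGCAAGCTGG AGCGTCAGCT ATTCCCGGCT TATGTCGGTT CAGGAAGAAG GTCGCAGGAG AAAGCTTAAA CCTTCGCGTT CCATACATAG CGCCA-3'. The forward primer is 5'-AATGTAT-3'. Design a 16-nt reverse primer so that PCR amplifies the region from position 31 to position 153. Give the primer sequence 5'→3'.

5'-TTTCTCCTGCGACCTT-3'

The product's 3' end on the top strand is position 153.
The reverse primer anneals to the top strand over positions 138–153, i.e. to AAGGTCGCAGGAGAAA.
Its sequence written 5'→3' is the reverse complement: TTTCTCCTGCGACCTT.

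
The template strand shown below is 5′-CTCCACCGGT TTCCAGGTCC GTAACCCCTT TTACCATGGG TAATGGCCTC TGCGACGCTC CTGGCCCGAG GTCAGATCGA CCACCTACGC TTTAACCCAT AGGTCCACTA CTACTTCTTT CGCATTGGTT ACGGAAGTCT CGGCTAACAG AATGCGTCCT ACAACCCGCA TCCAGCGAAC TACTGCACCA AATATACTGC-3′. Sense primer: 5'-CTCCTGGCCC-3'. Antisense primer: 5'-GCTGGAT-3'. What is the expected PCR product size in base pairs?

119 bp

Forward primer CTCCTGGCCC is found on the top strand at positions 58–67.
The reverse primer's reverse complement is ATCCAGC, which matches the template at positions 170–176.
Product length = (reverse-primer end) − (forward-primer start) + 1 = 176 − 58 + 1 = 119 bp.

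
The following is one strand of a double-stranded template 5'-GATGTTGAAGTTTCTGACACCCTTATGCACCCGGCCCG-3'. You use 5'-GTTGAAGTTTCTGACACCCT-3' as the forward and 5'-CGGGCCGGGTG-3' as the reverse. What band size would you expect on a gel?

The forward primer matches the template at positions 4–23.
The reverse primer's reverse complement is CACCCGGCCCG, which matches the template at positions 28–38.
Amplicon spans positions 4–38: 35 bp.

35 bp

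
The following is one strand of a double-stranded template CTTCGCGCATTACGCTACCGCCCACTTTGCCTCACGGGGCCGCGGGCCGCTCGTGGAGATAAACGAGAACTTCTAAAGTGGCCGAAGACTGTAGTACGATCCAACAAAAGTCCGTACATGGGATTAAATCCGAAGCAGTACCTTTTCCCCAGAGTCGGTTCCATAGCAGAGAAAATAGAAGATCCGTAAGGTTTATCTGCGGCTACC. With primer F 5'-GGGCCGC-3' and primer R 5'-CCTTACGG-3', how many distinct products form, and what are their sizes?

The forward primer GGGCCGC matches the top strand at positions 37–43, 44–50.
The reverse primer's reverse complement is CCGTAAGG, matching at positions 184–191.
Each forward site pairs with the reverse site to give a product ending at position 191: sizes 155, 148 bp.

Two products: 155 bp, 148 bp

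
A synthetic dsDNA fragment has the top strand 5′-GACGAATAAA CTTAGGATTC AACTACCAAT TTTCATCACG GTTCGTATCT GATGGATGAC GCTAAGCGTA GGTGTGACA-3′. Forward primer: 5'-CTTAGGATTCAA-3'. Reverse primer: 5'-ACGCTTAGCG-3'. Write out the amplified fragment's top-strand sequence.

The forward primer matches the template at positions 11–22.
Reverse complement of the reverse primer: CGCTAAGCGT. This occurs on the top strand at positions 60–69.
The product is the template from position 11 through 69 (59 bp).

5'-CTTAGGATTCAACTACCAATTTTCATCACGGTTCGTATCTGATGGATGACGCTAAGCGT-3'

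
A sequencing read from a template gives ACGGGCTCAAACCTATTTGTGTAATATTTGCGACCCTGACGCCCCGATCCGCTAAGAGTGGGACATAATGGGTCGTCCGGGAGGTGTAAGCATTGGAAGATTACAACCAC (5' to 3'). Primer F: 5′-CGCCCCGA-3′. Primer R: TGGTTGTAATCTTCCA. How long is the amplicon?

70 bp

Forward primer CGCCCCGA is found on the top strand at positions 40–47.
Reverse complement of the reverse primer: TGGAAGATTACAACCA. This occurs on the top strand at positions 94–109.
Product length = (reverse-primer end) − (forward-primer start) + 1 = 109 − 40 + 1 = 70 bp.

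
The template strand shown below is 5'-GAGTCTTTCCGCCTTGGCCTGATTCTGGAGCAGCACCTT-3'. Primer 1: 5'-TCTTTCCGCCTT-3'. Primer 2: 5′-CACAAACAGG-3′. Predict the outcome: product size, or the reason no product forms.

No product — primer 2 has no binding site in the template.

Primer 2 (CACAAACAGG) does not match the top strand, and its reverse complement CCTGTTTGTG does not match either.
With no annealing site for primer 2, no amplification occurs.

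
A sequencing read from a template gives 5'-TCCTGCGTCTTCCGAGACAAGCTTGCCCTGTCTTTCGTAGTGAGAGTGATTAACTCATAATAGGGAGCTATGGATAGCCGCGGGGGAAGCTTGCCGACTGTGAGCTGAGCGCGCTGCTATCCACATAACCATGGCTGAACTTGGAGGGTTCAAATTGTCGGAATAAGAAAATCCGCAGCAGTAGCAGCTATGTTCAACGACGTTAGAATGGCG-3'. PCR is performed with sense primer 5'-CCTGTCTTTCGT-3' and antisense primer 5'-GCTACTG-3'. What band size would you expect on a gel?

159 bp

Scanning the template, CCTGTCTTTCGT occurs at positions 27–38; this primer anneals to the bottom strand there with its 3' end pointing downstream.
Reverse complement of the reverse primer: CAGTAGC. This occurs on the top strand at positions 179–185.
Product length = (reverse-primer end) − (forward-primer start) + 1 = 185 − 27 + 1 = 159 bp.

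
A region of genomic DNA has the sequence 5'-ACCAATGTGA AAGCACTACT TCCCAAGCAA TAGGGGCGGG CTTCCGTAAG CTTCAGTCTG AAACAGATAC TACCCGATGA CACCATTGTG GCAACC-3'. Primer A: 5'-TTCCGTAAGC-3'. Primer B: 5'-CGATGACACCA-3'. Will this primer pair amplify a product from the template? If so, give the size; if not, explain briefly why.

Primer A (TTCCGTAAGC) matches the top strand at positions 42–51 (3' end points downstream).
Primer B (CGATGACACCA) also matches the top strand directly, at positions 75–85 — its reverse complement TGGTGTCATCG is not present.
Both primers anneal to the bottom strand with 3' ends pointing the same way, so neither can prime synthesis back toward the other.

No product — both primers anneal to the same strand and extend in the same direction.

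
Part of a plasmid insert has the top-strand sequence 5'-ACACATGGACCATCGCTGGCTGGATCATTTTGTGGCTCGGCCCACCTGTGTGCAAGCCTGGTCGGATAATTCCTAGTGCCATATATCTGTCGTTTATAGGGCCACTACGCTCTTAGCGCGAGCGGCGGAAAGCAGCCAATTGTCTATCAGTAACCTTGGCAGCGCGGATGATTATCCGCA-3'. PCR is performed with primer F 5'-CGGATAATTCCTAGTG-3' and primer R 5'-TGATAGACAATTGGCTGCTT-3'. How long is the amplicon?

Forward primer CGGATAATTCCTAGTG is found on the top strand at positions 63–78.
Reverse complement of the reverse primer: AAGCAGCCAATTGTCTATCA. This occurs on the top strand at positions 130–149.
The product runs from position 63 to position 149, so its length is 149 − 63 + 1 = 87 bp.

87 bp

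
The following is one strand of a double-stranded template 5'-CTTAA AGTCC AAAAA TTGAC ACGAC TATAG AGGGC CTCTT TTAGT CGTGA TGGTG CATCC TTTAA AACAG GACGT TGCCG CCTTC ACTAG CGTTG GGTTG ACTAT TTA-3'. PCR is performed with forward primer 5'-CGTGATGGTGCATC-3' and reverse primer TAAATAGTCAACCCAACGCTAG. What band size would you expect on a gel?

The forward primer matches the template at positions 46–59.
The reverse primer's reverse complement is CTAGCGTTGGGTTGACTATTTA, which matches the template at positions 87–108.
Amplicon spans positions 46–108: 63 bp.

63 bp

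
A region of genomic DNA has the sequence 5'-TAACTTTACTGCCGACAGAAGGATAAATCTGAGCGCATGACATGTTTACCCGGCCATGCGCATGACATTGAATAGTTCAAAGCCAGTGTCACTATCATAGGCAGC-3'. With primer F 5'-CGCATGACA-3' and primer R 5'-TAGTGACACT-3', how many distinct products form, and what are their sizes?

Two products: 61 bp, 36 bp

The forward primer CGCATGACA matches the top strand at positions 34–42, 59–67.
The reverse primer's reverse complement is AGTGTCACTA, matching at positions 85–94.
Each forward site pairs with the reverse site to give a product ending at position 94: sizes 61, 36 bp.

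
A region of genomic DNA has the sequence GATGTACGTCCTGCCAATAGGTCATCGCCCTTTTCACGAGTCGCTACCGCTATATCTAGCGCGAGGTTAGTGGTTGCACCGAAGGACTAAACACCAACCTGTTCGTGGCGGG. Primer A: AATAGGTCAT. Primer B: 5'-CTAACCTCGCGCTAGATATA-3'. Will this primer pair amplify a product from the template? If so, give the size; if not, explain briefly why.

Yes — a 55 bp product.

Primer A (AATAGGTCAT) matches the top strand at positions 16–25; it acts as a forward primer.
Primer B's reverse complement is TATATCTAGCGCGAGGTTAG, matching the top strand at positions 51–70; it acts as a reverse primer.
The 3' ends face each other across positions 16–70, giving a 55 bp product.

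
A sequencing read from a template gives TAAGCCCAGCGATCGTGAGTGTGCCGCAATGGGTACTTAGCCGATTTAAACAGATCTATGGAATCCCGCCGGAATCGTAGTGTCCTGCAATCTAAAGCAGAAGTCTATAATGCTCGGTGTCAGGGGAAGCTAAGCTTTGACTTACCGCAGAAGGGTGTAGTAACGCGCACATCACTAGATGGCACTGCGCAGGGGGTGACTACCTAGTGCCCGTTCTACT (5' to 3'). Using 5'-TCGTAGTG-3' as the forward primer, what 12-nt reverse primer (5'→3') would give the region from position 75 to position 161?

The product's 3' end on the top strand is position 161.
The reverse primer anneals to the top strand over positions 150–161, i.e. to GAAGGGTGTAGT.
Its sequence written 5'→3' is the reverse complement: ACTACACCCTTC.

5'-ACTACACCCTTC-3'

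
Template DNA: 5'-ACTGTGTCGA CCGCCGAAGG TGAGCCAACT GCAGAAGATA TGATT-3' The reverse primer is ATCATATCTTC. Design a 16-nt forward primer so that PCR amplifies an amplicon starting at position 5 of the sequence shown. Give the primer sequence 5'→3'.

5'-TGTCGACCGCCGAAGG-3'

The reverse primer's reverse complement GAAGATATGAT matches the template at positions 34–44; the product starts at position 5.
The forward primer is identical to the top strand over positions 5–20: TGTCGACCGCCGAAGG.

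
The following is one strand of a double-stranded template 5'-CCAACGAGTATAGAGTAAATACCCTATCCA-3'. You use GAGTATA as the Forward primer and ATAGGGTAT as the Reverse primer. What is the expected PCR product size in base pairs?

Scanning the template, GAGTATA occurs at positions 6–12; this primer anneals to the bottom strand there with its 3' end pointing downstream.
Reverse complement of the reverse primer: ATACCCTAT. This occurs on the top strand at positions 19–27.
Product length = (reverse-primer end) − (forward-primer start) + 1 = 27 − 6 + 1 = 22 bp.

22 bp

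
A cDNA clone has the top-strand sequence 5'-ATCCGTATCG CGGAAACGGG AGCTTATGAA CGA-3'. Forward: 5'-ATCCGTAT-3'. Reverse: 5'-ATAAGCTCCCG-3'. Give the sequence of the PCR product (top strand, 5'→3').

Scanning the template, ATCCGTAT occurs at positions 1–8; this primer anneals to the bottom strand there with its 3' end pointing downstream.
The reverse primer's reverse complement is CGGGAGCTTAT, which matches the template at positions 17–27.
The product is the template from position 1 through 27 (27 bp).

5'-ATCCGTATCGCGGAAACGGGAGCTTAT-3'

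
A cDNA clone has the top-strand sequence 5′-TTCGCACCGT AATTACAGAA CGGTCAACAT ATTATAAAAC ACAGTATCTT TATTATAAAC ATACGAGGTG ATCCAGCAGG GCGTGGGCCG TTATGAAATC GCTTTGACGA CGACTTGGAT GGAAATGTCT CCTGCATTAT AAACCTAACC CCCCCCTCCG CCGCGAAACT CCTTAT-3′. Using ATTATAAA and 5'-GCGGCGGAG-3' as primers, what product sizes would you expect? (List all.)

134 bp, 113 bp, 29 bp

The forward primer ATTATAAA matches the top strand at positions 31–38, 52–59, 136–143.
The reverse primer's reverse complement is CTCCGCCGC, matching at positions 156–164.
Each forward site pairs with the reverse site to give a product ending at position 164: sizes 134, 113, 29 bp.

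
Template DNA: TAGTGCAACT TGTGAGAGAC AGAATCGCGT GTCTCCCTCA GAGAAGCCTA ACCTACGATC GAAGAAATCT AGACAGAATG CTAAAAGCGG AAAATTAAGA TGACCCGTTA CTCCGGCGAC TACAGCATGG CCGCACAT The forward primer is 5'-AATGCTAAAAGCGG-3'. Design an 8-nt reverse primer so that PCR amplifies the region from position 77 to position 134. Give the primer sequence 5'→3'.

The product's 3' end on the top strand is position 134.
The reverse primer anneals to the top strand over positions 127–134, i.e. to ATGGCCGC.
Its sequence written 5'→3' is the reverse complement: GCGGCCAT.

5'-GCGGCCAT-3'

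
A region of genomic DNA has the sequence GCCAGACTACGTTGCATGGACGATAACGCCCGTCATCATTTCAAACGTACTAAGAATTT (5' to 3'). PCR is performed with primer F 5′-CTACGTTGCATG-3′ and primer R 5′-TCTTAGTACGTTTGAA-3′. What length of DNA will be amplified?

49 bp

Scanning the template, CTACGTTGCATG occurs at positions 7–18; this primer anneals to the bottom strand there with its 3' end pointing downstream.
Taking the reverse complement of TCTTAGTACGTTTGAA gives TTCAAACGTACTAAGA, found at positions 40–55 on the template; the primer anneals here to the top strand with its 3' end pointing upstream.
The product runs from position 7 to position 55, so its length is 55 − 7 + 1 = 49 bp.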